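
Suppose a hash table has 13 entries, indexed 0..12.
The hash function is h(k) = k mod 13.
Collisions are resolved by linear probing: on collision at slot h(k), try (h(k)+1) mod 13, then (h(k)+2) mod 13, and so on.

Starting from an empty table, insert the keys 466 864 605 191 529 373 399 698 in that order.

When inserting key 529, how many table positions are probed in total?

Insert 466: h=11, slot 11 empty -> index 11.
Insert 864: h=6, slot 6 empty -> index 6.
Insert 605: h=7, slot 7 empty -> index 7.
Insert 191: h=9, slot 9 empty -> index 9.
Insert 529: h=9, slot 9 occupied -> index 10.
Insert 373: h=9, slots 9,10,11 occupied -> index 12.
Insert 399: h=9, slots 9,10,11,12 occupied -> index 0.
Insert 698: h=9, slots 9,10,11,12,0 occupied -> index 1.
Table: [399, 698, ., ., ., ., 864, 605, ., 191, 529, 466, 373]

2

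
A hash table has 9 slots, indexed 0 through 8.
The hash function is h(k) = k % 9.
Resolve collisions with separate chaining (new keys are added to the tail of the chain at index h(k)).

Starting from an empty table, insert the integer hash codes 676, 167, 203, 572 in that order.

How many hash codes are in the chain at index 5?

3

676 → bucket 1
167 → bucket 5
203 → bucket 5 (collision)
572 → bucket 5 (collision)
Final buckets:
0: _
1: 676
2: _
3: _
4: _
5: 167 -> 203 -> 572
6: _
7: _
8: _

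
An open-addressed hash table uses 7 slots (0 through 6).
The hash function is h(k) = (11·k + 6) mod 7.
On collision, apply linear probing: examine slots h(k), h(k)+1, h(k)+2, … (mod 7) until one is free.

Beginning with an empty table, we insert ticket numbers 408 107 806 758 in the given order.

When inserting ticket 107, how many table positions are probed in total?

2

Insert 408: h=0, slot 0 empty → index 0.
Insert 107: h=0, slot 0 occupied → index 1.
Insert 806: h=3, slot 3 empty → index 3.
Insert 758: h=0, slots 0,1 occupied → index 2.
Table: [408, 107, 758, 806, —, —, —]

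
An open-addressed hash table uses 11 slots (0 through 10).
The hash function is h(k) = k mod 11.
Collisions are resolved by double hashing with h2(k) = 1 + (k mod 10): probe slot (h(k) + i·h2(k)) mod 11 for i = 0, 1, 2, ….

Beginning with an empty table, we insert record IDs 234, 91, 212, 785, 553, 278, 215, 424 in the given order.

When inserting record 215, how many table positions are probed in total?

4

234 hashes to 3; slot 3 is free → place at 3.
91 hashes to 3, h2=2; 3 taken → place at 5.
212 hashes to 3, h2=3; 3 taken → place at 6.
785 hashes to 4; slot 4 is free → place at 4.
553 hashes to 3, h2=4; 3 taken → place at 7.
278 hashes to 3, h2=9; 3 taken → place at 1.
215 hashes to 6, h2=6; 6,1,7 taken → place at 2.
424 hashes to 6, h2=5; 6 taken → place at 0.
Table: [424, 278, 215, 234, 785, 91, 212, 553, ∅, ∅, ∅]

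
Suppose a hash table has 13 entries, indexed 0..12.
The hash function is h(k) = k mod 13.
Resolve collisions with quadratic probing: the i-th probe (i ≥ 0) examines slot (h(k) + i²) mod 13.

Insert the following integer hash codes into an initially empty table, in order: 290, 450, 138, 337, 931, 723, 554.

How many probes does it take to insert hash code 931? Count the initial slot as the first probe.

290: h=4 => slot 4
450: h=8 => slot 8
138: h=8, probe 8,9 => slot 9
337: h=12 => slot 12
931: h=8, probe 8,9,12,4,11 => slot 11
723: h=8, probe 8,9,12,4,11,7 => slot 7
554: h=8, probe 8,9,12,4,11,7,5 => slot 5
Table: [—, —, —, —, 290, 554, —, 723, 450, 138, —, 931, 337]

5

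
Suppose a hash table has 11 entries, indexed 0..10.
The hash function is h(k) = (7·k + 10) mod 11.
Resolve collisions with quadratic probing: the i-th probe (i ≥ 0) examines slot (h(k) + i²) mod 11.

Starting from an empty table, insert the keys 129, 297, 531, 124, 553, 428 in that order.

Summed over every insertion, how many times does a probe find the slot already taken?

129: h=0 => slot 0
297: h=10 => slot 10
531: h=9 => slot 9
124: h=9, probe 9,10,2 => slot 2
553: h=9, probe 9,10,2,7 => slot 7
428: h=3 => slot 3
Table: [129, ∅, 124, 428, ∅, ∅, ∅, 553, ∅, 531, 297]

5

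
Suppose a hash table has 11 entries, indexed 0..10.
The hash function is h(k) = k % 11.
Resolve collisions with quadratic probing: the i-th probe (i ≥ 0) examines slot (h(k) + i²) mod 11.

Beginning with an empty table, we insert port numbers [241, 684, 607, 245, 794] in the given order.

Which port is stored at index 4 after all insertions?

241: h=10 => slot 10
684: h=2 => slot 2
607: h=2, probe 2,3 => slot 3
245: h=3, probe 3,4 => slot 4
794: h=2, probe 2,3,6 => slot 6
Table: [., ., 684, 607, 245, ., 794, ., ., ., 241]

245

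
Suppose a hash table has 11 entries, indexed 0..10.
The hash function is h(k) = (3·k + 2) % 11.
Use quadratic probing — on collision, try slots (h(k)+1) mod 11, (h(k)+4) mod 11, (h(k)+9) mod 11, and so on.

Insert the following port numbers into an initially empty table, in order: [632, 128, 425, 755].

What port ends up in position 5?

632 hashes to 6; slot 6 is free -> place at 6.
128 hashes to 1; slot 1 is free -> place at 1.
425 hashes to 1; 1 taken -> place at 2.
755 hashes to 1; 1,2 taken -> place at 5.
Table: [., 128, 425, ., ., 755, 632, ., ., ., .]

755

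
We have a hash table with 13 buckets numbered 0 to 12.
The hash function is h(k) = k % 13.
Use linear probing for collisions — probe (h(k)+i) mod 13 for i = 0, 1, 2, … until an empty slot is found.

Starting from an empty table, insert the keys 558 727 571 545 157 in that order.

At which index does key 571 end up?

Insert 558: h=12, slot 12 empty => index 12.
Insert 727: h=12, slot 12 occupied => index 0.
Insert 571: h=12, slots 12,0 occupied => index 1.
Insert 545: h=12, slots 12,0,1 occupied => index 2.
Insert 157: h=1, slots 1,2 occupied => index 3.
Table: [727, 571, 545, 157, -, -, -, -, -, -, -, -, 558]

1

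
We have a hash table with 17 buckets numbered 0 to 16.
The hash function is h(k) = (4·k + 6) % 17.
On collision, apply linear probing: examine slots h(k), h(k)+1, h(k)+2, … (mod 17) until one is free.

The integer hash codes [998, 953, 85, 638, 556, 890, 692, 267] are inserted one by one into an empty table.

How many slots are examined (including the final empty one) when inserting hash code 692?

998 hashes to 3; slot 3 is free -> place at 3.
953 hashes to 10; slot 10 is free -> place at 10.
85 hashes to 6; slot 6 is free -> place at 6.
638 hashes to 8; slot 8 is free -> place at 8.
556 hashes to 3; 3 taken -> place at 4.
890 hashes to 13; slot 13 is free -> place at 13.
692 hashes to 3; 3,4 taken -> place at 5.
267 hashes to 3; 3,4,5,6 taken -> place at 7.
Table: [., ., ., 998, 556, 692, 85, 267, 638, ., 953, ., ., 890, ., ., .]

3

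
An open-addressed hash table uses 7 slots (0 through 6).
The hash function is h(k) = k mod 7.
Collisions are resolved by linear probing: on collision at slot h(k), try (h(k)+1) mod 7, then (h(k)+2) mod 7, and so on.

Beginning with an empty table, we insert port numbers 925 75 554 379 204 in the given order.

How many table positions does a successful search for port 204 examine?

925: h=1 → slot 1
75: h=5 → slot 5
554: h=1, probe 1,2 → slot 2
379: h=1, probe 1,2,3 → slot 3
204: h=1, probe 1,2,3,4 → slot 4
Table: [—, 925, 554, 379, 204, 75, —]
Lookup 204: h=1, probe 1,2,3,4 → found at 4.

4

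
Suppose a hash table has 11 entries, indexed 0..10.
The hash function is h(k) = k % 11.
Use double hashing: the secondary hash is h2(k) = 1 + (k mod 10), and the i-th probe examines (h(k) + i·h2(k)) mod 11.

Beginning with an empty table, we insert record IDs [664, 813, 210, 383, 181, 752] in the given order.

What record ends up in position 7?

752

664 hashes to 4; slot 4 is free → place at 4.
813 hashes to 10; slot 10 is free → place at 10.
210 hashes to 1; slot 1 is free → place at 1.
383 hashes to 9; slot 9 is free → place at 9.
181 hashes to 5; slot 5 is free → place at 5.
752 hashes to 4, h2=3; 4 taken → place at 7.
Table: [—, 210, —, —, 664, 181, —, 752, —, 383, 813]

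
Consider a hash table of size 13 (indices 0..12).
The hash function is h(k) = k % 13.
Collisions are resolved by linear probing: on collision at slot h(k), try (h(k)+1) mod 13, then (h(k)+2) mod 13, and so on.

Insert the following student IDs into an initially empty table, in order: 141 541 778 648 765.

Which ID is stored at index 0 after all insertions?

141 hashes to 11; slot 11 is free => place at 11.
541 hashes to 8; slot 8 is free => place at 8.
778 hashes to 11; 11 taken => place at 12.
648 hashes to 11; 11,12 taken => place at 0.
765 hashes to 11; 11,12,0 taken => place at 1.
Table: [648, 765, —, —, —, —, —, —, 541, —, —, 141, 778]

648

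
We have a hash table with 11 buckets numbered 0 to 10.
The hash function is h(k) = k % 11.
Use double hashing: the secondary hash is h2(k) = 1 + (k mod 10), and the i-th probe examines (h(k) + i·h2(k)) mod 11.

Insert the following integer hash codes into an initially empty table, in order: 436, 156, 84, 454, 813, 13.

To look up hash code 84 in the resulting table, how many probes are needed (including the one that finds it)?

2

436 hashes to 7; slot 7 is free -> place at 7.
156 hashes to 2; slot 2 is free -> place at 2.
84 hashes to 7, h2=5; 7 taken -> place at 1.
454 hashes to 3; slot 3 is free -> place at 3.
813 hashes to 10; slot 10 is free -> place at 10.
13 hashes to 2, h2=4; 2 taken -> place at 6.
Table: [., 84, 156, 454, ., ., 13, 436, ., ., 813]
Lookup 84: h=7, h2=5, probe 7,1 → found at 1.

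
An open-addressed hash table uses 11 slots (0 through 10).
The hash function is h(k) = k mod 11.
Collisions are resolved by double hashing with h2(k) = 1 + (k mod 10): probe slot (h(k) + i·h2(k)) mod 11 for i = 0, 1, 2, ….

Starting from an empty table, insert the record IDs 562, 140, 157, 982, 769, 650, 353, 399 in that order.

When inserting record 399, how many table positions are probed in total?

562: h=1 -> slot 1
140: h=8 -> slot 8
157: h=3 -> slot 3
982: h=3, h2=3, probe 3,6 -> slot 6
769: h=10 -> slot 10
650: h=1, h2=1, probe 1,2 -> slot 2
353: h=1, h2=4, probe 1,5 -> slot 5
399: h=3, h2=10, probe 3,2,1,0 -> slot 0
Table: [399, 562, 650, 157, ., 353, 982, ., 140, ., 769]

4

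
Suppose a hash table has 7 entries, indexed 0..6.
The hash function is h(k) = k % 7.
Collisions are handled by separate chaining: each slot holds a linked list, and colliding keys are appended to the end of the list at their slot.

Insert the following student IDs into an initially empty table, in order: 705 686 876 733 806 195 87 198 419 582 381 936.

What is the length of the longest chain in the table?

Insert 705: h=5, bucket 5 empty → new chain.
Insert 686: h=0, bucket 0 empty → new chain.
Insert 876: h=1, bucket 1 empty → new chain.
Insert 733: h=5, bucket 5 nonempty → append to chain.
Insert 806: h=1, bucket 1 nonempty → append to chain.
Insert 195: h=6, bucket 6 empty → new chain.
Insert 87: h=3, bucket 3 empty → new chain.
Insert 198: h=2, bucket 2 empty → new chain.
Insert 419: h=6, bucket 6 nonempty → append to chain.
Insert 582: h=1, bucket 1 nonempty → append to chain.
Insert 381: h=3, bucket 3 nonempty → append to chain.
Insert 936: h=5, bucket 5 nonempty → append to chain.
Final buckets:
0: 686
1: 876 -> 806 -> 582
2: 198
3: 87 -> 381
4: —
5: 705 -> 733 -> 936
6: 195 -> 419

3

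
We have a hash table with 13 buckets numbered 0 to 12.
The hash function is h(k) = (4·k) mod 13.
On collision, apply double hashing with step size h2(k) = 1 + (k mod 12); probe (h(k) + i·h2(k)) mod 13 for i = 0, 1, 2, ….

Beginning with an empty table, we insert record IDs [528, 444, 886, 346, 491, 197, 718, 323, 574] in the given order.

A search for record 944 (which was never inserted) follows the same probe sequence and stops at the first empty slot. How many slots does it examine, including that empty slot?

3

528 hashes to 6; slot 6 is free => place at 6.
444 hashes to 8; slot 8 is free => place at 8.
886 hashes to 8, h2=11; 8,6 taken => place at 4.
346 hashes to 6, h2=11; 6,4 taken => place at 2.
491 hashes to 1; slot 1 is free => place at 1.
197 hashes to 8, h2=6; 8,1 taken => place at 7.
718 hashes to 12; slot 12 is free => place at 12.
323 hashes to 5; slot 5 is free => place at 5.
574 hashes to 8, h2=11; 8,6,4,2 taken => place at 0.
Table: [574, 491, 346, ∅, 886, 323, 528, 197, 444, ∅, ∅, ∅, 718]
Lookup 944: h=6, h2=9, probe 6,2,11 → slot 11 empty, not found.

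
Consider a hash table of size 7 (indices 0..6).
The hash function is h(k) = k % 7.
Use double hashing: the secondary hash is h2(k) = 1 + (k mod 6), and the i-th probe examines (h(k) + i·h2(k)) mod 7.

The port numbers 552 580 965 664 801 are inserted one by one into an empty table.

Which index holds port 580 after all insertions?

552: h=6 → slot 6
580: h=6, h2=5, probe 6,4 → slot 4
965: h=6, h2=6, probe 6,5 → slot 5
664: h=6, h2=5, probe 6,4,2 → slot 2
801: h=3 → slot 3
Table: [., ., 664, 801, 580, 965, 552]

4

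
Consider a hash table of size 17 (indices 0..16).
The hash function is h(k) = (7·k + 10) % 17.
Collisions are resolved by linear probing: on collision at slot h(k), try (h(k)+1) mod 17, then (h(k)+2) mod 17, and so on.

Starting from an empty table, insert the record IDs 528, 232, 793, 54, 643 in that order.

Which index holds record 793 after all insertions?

3

528: h=0 -> slot 0
232: h=2 -> slot 2
793: h=2, probe 2,3 -> slot 3
54: h=14 -> slot 14
643: h=6 -> slot 6
Table: [528, -, 232, 793, -, -, 643, -, -, -, -, -, -, -, 54, -, -]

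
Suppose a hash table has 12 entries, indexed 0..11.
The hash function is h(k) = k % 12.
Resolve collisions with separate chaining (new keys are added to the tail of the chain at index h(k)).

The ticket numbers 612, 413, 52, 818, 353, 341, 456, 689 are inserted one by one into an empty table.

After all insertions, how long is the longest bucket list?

Insert 612: h=0, bucket 0 empty → new chain.
Insert 413: h=5, bucket 5 empty → new chain.
Insert 52: h=4, bucket 4 empty → new chain.
Insert 818: h=2, bucket 2 empty → new chain.
Insert 353: h=5, bucket 5 nonempty → append to chain.
Insert 341: h=5, bucket 5 nonempty → append to chain.
Insert 456: h=0, bucket 0 nonempty → append to chain.
Insert 689: h=5, bucket 5 nonempty → append to chain.
Final buckets:
0: 612 -> 456
1: _
2: 818
3: _
4: 52
5: 413 -> 353 -> 341 -> 689
6: _
7: _
8: _
9: _
10: _
11: _

4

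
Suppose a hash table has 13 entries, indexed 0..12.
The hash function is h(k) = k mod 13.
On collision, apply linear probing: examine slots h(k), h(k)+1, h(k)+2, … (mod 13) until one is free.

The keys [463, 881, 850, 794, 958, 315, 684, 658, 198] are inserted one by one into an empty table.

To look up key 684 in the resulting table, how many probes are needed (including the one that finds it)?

4

463 hashes to 8; slot 8 is free → place at 8.
881 hashes to 10; slot 10 is free → place at 10.
850 hashes to 5; slot 5 is free → place at 5.
794 hashes to 1; slot 1 is free → place at 1.
958 hashes to 9; slot 9 is free → place at 9.
315 hashes to 3; slot 3 is free → place at 3.
684 hashes to 8; 8,9,10 taken → place at 11.
658 hashes to 8; 8,9,10,11 taken → place at 12.
198 hashes to 3; 3 taken → place at 4.
Table: [—, 794, —, 315, 198, 850, —, —, 463, 958, 881, 684, 658]
Lookup 684: h=8, probe 8,9,10,11 → found at 11.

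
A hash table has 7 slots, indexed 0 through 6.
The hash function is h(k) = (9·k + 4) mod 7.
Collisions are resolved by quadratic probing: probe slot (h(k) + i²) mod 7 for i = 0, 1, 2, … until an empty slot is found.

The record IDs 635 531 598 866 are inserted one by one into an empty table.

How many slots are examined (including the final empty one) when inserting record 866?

635: h=0 => slot 0
531: h=2 => slot 2
598: h=3 => slot 3
866: h=0, probe 0,1 => slot 1
Table: [635, 866, 531, 598, ∅, ∅, ∅]

2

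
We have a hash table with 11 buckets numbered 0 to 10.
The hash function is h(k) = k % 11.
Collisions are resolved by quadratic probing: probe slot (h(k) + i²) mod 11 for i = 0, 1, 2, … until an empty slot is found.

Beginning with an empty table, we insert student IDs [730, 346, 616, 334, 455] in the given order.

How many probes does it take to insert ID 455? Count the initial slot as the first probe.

730: h=4 -> slot 4
346: h=5 -> slot 5
616: h=0 -> slot 0
334: h=4, probe 4,5,8 -> slot 8
455: h=4, probe 4,5,8,2 -> slot 2
Table: [616, ., 455, ., 730, 346, ., ., 334, ., .]

4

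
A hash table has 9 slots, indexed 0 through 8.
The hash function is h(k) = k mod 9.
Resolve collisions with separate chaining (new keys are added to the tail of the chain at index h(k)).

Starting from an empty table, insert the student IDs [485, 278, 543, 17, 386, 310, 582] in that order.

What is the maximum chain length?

4

Insert 485: h=8, bucket 8 empty → new chain.
Insert 278: h=8, bucket 8 nonempty → append to chain.
Insert 543: h=3, bucket 3 empty → new chain.
Insert 17: h=8, bucket 8 nonempty → append to chain.
Insert 386: h=8, bucket 8 nonempty → append to chain.
Insert 310: h=4, bucket 4 empty → new chain.
Insert 582: h=6, bucket 6 empty → new chain.
Final buckets:
0: -
1: -
2: -
3: 543
4: 310
5: -
6: 582
7: -
8: 485 -> 278 -> 17 -> 386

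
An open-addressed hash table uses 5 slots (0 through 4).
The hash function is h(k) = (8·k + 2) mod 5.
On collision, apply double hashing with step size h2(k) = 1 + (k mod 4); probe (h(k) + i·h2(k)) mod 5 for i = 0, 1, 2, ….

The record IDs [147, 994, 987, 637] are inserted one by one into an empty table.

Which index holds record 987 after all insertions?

2

Insert 147: h=3, slot 3 empty -> index 3.
Insert 994: h=4, slot 4 empty -> index 4.
Insert 987: h=3, h2=4, slot 3 occupied -> index 2.
Insert 637: h=3, h2=2, slot 3 occupied -> index 0.
Table: [637, —, 987, 147, 994]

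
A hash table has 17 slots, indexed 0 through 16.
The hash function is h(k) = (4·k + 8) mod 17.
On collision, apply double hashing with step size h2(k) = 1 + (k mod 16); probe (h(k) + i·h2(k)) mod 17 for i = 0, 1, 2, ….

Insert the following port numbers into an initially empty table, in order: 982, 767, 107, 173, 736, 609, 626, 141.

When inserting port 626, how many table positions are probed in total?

Insert 982: h=9, slot 9 empty -> index 9.
Insert 767: h=16, slot 16 empty -> index 16.
Insert 107: h=11, slot 11 empty -> index 11.
Insert 173: h=3, slot 3 empty -> index 3.
Insert 736: h=11, h2=1, slot 11 occupied -> index 12.
Insert 609: h=13, slot 13 empty -> index 13.
Insert 626: h=13, h2=3, slots 13,16 occupied -> index 2.
Insert 141: h=11, h2=14, slot 11 occupied -> index 8.
Table: [∅, ∅, 626, 173, ∅, ∅, ∅, ∅, 141, 982, ∅, 107, 736, 609, ∅, ∅, 767]

3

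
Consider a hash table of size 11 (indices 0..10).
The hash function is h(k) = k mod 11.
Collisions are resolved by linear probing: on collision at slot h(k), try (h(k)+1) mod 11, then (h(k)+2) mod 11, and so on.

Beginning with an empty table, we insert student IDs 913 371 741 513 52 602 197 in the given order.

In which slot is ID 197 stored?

1

Insert 913: h=0, slot 0 empty → index 0.
Insert 371: h=8, slot 8 empty → index 8.
Insert 741: h=4, slot 4 empty → index 4.
Insert 513: h=7, slot 7 empty → index 7.
Insert 52: h=8, slot 8 occupied → index 9.
Insert 602: h=8, slots 8,9 occupied → index 10.
Insert 197: h=10, slots 10,0 occupied → index 1.
Table: [913, 197, -, -, 741, -, -, 513, 371, 52, 602]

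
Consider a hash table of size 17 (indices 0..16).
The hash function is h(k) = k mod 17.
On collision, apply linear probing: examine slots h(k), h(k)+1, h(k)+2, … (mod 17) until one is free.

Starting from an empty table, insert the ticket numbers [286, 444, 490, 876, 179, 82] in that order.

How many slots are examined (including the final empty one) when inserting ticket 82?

3

286 hashes to 14; slot 14 is free → place at 14.
444 hashes to 2; slot 2 is free → place at 2.
490 hashes to 14; 14 taken → place at 15.
876 hashes to 9; slot 9 is free → place at 9.
179 hashes to 9; 9 taken → place at 10.
82 hashes to 14; 14,15 taken → place at 16.
Table: [., ., 444, ., ., ., ., ., ., 876, 179, ., ., ., 286, 490, 82]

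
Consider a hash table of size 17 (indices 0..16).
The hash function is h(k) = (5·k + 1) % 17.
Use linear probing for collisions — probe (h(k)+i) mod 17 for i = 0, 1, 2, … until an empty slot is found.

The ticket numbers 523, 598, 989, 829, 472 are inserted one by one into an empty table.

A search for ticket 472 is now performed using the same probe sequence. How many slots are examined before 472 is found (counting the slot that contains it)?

5

523 hashes to 15; slot 15 is free -> place at 15.
598 hashes to 16; slot 16 is free -> place at 16.
989 hashes to 16; 16 taken -> place at 0.
829 hashes to 15; 15,16,0 taken -> place at 1.
472 hashes to 15; 15,16,0,1 taken -> place at 2.
Table: [989, 829, 472, _, _, _, _, _, _, _, _, _, _, _, _, 523, 598]
Lookup 472: h=15, probe 15,16,0,1,2 → found at 2.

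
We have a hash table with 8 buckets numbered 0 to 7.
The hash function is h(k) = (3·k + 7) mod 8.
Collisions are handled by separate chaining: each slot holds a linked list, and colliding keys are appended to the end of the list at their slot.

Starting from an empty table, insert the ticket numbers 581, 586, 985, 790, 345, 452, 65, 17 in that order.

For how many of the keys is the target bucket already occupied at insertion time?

Insert 581: h=6, bucket 6 empty → new chain.
Insert 586: h=5, bucket 5 empty → new chain.
Insert 985: h=2, bucket 2 empty → new chain.
Insert 790: h=1, bucket 1 empty → new chain.
Insert 345: h=2, bucket 2 nonempty → append to chain.
Insert 452: h=3, bucket 3 empty → new chain.
Insert 65: h=2, bucket 2 nonempty → append to chain.
Insert 17: h=2, bucket 2 nonempty → append to chain.
Final buckets:
0: -
1: 790
2: 985 -> 345 -> 65 -> 17
3: 452
4: -
5: 586
6: 581
7: -

3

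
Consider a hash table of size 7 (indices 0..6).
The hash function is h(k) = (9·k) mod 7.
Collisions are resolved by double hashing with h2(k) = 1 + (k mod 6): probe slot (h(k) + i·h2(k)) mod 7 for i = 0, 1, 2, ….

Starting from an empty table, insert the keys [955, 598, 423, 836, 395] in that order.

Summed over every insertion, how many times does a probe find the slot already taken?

4

955 hashes to 6; slot 6 is free -> place at 6.
598 hashes to 6, h2=5; 6 taken -> place at 4.
423 hashes to 6, h2=4; 6 taken -> place at 3.
836 hashes to 6, h2=3; 6 taken -> place at 2.
395 hashes to 6, h2=6; 6 taken -> place at 5.
Table: [_, _, 836, 423, 598, 395, 955]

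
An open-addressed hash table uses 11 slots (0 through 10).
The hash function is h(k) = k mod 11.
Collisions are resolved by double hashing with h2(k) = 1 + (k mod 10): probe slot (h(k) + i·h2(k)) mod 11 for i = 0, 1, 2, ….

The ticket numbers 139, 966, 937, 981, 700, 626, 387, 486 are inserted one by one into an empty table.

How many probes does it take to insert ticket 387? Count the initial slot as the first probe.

139 hashes to 7; slot 7 is free → place at 7.
966 hashes to 9; slot 9 is free → place at 9.
937 hashes to 2; slot 2 is free → place at 2.
981 hashes to 2, h2=2; 2 taken → place at 4.
700 hashes to 7, h2=1; 7 taken → place at 8.
626 hashes to 10; slot 10 is free → place at 10.
387 hashes to 2, h2=8; 2,10,7,4 taken → place at 1.
486 hashes to 2, h2=7; 2,9 taken → place at 5.
Table: [∅, 387, 937, ∅, 981, 486, ∅, 139, 700, 966, 626]

5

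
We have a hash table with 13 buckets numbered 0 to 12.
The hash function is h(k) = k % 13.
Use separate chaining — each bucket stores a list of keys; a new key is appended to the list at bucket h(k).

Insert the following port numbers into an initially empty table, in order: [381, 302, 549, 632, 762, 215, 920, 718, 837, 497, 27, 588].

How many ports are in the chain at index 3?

Insert 381: h=4, bucket 4 empty -> new chain.
Insert 302: h=3, bucket 3 empty -> new chain.
Insert 549: h=3, bucket 3 nonempty -> append to chain.
Insert 632: h=8, bucket 8 empty -> new chain.
Insert 762: h=8, bucket 8 nonempty -> append to chain.
Insert 215: h=7, bucket 7 empty -> new chain.
Insert 920: h=10, bucket 10 empty -> new chain.
Insert 718: h=3, bucket 3 nonempty -> append to chain.
Insert 837: h=5, bucket 5 empty -> new chain.
Insert 497: h=3, bucket 3 nonempty -> append to chain.
Insert 27: h=1, bucket 1 empty -> new chain.
Insert 588: h=3, bucket 3 nonempty -> append to chain.
Final buckets:
0: .
1: 27
2: .
3: 302 -> 549 -> 718 -> 497 -> 588
4: 381
5: 837
6: .
7: 215
8: 632 -> 762
9: .
10: 920
11: .
12: .

5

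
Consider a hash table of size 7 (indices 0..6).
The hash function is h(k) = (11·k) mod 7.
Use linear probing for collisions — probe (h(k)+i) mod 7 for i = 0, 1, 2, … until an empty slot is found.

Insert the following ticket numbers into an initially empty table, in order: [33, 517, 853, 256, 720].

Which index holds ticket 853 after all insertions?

33: h=6 → slot 6
517: h=3 → slot 3
853: h=3, probe 3,4 → slot 4
256: h=2 → slot 2
720: h=3, probe 3,4,5 → slot 5
Table: [_, _, 256, 517, 853, 720, 33]

4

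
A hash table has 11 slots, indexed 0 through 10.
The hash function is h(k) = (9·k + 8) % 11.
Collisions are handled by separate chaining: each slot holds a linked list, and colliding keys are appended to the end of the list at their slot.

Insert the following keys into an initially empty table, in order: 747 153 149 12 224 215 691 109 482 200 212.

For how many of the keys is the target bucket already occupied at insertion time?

4

Insert 747: h=10, bucket 10 empty → new chain.
Insert 153: h=10, bucket 10 nonempty → append to chain.
Insert 149: h=7, bucket 7 empty → new chain.
Insert 12: h=6, bucket 6 empty → new chain.
Insert 224: h=0, bucket 0 empty → new chain.
Insert 215: h=7, bucket 7 nonempty → append to chain.
Insert 691: h=1, bucket 1 empty → new chain.
Insert 109: h=10, bucket 10 nonempty → append to chain.
Insert 482: h=1, bucket 1 nonempty → append to chain.
Insert 200: h=4, bucket 4 empty → new chain.
Insert 212: h=2, bucket 2 empty → new chain.
Final buckets:
0: 224
1: 691 -> 482
2: 212
3: _
4: 200
5: _
6: 12
7: 149 -> 215
8: _
9: _
10: 747 -> 153 -> 109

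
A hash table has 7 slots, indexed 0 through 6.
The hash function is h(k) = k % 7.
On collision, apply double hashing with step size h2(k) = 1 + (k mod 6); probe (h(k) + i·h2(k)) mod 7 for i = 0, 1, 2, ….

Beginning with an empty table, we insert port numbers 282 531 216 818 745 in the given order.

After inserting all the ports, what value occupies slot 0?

Insert 282: h=2, slot 2 empty => index 2.
Insert 531: h=6, slot 6 empty => index 6.
Insert 216: h=6, h2=1, slot 6 occupied => index 0.
Insert 818: h=6, h2=3, slots 6,2 occupied => index 5.
Insert 745: h=3, slot 3 empty => index 3.
Table: [216, ∅, 282, 745, ∅, 818, 531]

216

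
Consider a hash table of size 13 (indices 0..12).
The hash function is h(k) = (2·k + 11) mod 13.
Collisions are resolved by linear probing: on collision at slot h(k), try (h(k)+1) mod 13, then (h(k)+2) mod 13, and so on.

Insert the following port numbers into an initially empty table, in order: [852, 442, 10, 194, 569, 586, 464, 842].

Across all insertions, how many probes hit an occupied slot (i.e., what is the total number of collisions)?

3

852 hashes to 12; slot 12 is free -> place at 12.
442 hashes to 11; slot 11 is free -> place at 11.
10 hashes to 5; slot 5 is free -> place at 5.
194 hashes to 9; slot 9 is free -> place at 9.
569 hashes to 5; 5 taken -> place at 6.
586 hashes to 0; slot 0 is free -> place at 0.
464 hashes to 3; slot 3 is free -> place at 3.
842 hashes to 5; 5,6 taken -> place at 7.
Table: [586, -, -, 464, -, 10, 569, 842, -, 194, -, 442, 852]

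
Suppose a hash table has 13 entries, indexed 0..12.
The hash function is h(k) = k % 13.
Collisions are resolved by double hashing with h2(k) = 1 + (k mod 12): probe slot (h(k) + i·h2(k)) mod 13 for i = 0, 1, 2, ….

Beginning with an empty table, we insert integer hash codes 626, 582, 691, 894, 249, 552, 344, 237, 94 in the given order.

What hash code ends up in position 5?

626: h=2 → slot 2
582: h=10 → slot 10
691: h=2, h2=8, probe 2,10,5 → slot 5
894: h=10, h2=7, probe 10,4 → slot 4
249: h=2, h2=10, probe 2,12 → slot 12
552: h=6 → slot 6
344: h=6, h2=9, probe 6,2,11 → slot 11
237: h=3 → slot 3
94: h=3, h2=11, probe 3,1 → slot 1
Table: [_, 94, 626, 237, 894, 691, 552, _, _, _, 582, 344, 249]

691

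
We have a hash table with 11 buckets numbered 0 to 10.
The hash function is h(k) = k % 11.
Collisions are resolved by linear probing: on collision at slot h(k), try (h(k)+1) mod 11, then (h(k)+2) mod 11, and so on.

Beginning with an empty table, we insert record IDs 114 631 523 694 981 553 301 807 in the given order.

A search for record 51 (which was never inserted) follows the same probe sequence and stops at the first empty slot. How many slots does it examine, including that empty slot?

3

114: h=4 -> slot 4
631: h=4, probe 4,5 -> slot 5
523: h=6 -> slot 6
694: h=1 -> slot 1
981: h=2 -> slot 2
553: h=3 -> slot 3
301: h=4, probe 4,5,6,7 -> slot 7
807: h=4, probe 4,5,6,7,8 -> slot 8
Table: [., 694, 981, 553, 114, 631, 523, 301, 807, ., .]
Lookup 51: h=7, probe 7,8,9 → slot 9 empty, not found.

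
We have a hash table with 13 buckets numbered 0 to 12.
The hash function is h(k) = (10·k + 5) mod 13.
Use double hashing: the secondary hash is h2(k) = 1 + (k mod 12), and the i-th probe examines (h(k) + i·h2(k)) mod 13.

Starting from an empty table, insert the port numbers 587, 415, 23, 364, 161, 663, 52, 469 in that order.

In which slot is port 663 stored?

9

587: h=12 → slot 12
415: h=8 → slot 8
23: h=1 → slot 1
364: h=5 → slot 5
161: h=3 → slot 3
663: h=5, h2=4, probe 5,9 → slot 9
52: h=5, h2=5, probe 5,10 → slot 10
469: h=2 → slot 2
Table: [_, 23, 469, 161, _, 364, _, _, 415, 663, 52, _, 587]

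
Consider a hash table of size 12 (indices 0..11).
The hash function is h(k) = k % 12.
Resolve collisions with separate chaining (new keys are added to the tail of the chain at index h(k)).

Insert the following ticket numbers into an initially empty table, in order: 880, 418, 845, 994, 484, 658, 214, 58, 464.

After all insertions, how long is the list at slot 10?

880 -> bucket 4
418 -> bucket 10
845 -> bucket 5
994 -> bucket 10 (collision)
484 -> bucket 4 (collision)
658 -> bucket 10 (collision)
214 -> bucket 10 (collision)
58 -> bucket 10 (collision)
464 -> bucket 8
Final buckets:
0: .
1: .
2: .
3: .
4: 880 -> 484
5: 845
6: .
7: .
8: 464
9: .
10: 418 -> 994 -> 658 -> 214 -> 58
11: .

5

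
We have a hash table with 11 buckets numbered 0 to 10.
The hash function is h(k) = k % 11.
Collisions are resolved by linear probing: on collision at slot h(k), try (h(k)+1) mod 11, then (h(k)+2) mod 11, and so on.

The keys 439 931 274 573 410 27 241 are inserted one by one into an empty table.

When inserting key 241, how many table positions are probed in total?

4

Insert 439: h=10, slot 10 empty -> index 10.
Insert 931: h=7, slot 7 empty -> index 7.
Insert 274: h=10, slot 10 occupied -> index 0.
Insert 573: h=1, slot 1 empty -> index 1.
Insert 410: h=3, slot 3 empty -> index 3.
Insert 27: h=5, slot 5 empty -> index 5.
Insert 241: h=10, slots 10,0,1 occupied -> index 2.
Table: [274, 573, 241, 410, ., 27, ., 931, ., ., 439]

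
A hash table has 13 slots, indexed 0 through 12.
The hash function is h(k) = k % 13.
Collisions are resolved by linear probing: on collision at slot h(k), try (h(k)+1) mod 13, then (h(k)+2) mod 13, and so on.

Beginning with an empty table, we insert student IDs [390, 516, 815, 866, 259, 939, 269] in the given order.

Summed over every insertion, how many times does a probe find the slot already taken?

3

390 hashes to 0; slot 0 is free → place at 0.
516 hashes to 9; slot 9 is free → place at 9.
815 hashes to 9; 9 taken → place at 10.
866 hashes to 8; slot 8 is free → place at 8.
259 hashes to 12; slot 12 is free → place at 12.
939 hashes to 3; slot 3 is free → place at 3.
269 hashes to 9; 9,10 taken → place at 11.
Table: [390, -, -, 939, -, -, -, -, 866, 516, 815, 269, 259]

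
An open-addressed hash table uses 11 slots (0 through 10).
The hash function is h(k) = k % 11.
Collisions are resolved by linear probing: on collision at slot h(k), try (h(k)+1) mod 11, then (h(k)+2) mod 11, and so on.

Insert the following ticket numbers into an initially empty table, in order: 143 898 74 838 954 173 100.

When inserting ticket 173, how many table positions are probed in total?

3

Insert 143: h=0, slot 0 empty → index 0.
Insert 898: h=7, slot 7 empty → index 7.
Insert 74: h=8, slot 8 empty → index 8.
Insert 838: h=2, slot 2 empty → index 2.
Insert 954: h=8, slot 8 occupied → index 9.
Insert 173: h=8, slots 8,9 occupied → index 10.
Insert 100: h=1, slot 1 empty → index 1.
Table: [143, 100, 838, —, —, —, —, 898, 74, 954, 173]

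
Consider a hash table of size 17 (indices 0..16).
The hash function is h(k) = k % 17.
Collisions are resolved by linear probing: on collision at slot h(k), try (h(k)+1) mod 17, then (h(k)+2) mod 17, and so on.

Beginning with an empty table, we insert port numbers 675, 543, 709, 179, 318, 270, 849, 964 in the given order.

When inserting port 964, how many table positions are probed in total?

7

675 hashes to 12; slot 12 is free => place at 12.
543 hashes to 16; slot 16 is free => place at 16.
709 hashes to 12; 12 taken => place at 13.
179 hashes to 9; slot 9 is free => place at 9.
318 hashes to 12; 12,13 taken => place at 14.
270 hashes to 15; slot 15 is free => place at 15.
849 hashes to 16; 16 taken => place at 0.
964 hashes to 12; 12,13,14,15,16,0 taken => place at 1.
Table: [849, 964, _, _, _, _, _, _, _, 179, _, _, 675, 709, 318, 270, 543]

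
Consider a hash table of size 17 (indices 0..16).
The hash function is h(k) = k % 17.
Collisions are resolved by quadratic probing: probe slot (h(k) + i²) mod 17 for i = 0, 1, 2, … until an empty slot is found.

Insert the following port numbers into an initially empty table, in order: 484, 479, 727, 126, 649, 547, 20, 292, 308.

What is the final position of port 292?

Insert 484: h=8, slot 8 empty => index 8.
Insert 479: h=3, slot 3 empty => index 3.
Insert 727: h=13, slot 13 empty => index 13.
Insert 126: h=7, slot 7 empty => index 7.
Insert 649: h=3, slot 3 occupied => index 4.
Insert 547: h=3, slots 3,4,7 occupied => index 12.
Insert 20: h=3, slots 3,4,7,12 occupied => index 2.
Insert 292: h=3, slots 3,4,7,12,2 occupied => index 11.
Insert 308: h=2, slots 2,3 occupied => index 6.
Table: [—, —, 20, 479, 649, —, 308, 126, 484, —, —, 292, 547, 727, —, —, —]

11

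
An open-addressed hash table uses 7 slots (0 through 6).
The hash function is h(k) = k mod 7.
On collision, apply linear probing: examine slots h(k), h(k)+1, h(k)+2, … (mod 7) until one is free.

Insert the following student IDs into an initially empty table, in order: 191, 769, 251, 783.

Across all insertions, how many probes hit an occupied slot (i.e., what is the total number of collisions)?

Insert 191: h=2, slot 2 empty → index 2.
Insert 769: h=6, slot 6 empty → index 6.
Insert 251: h=6, slot 6 occupied → index 0.
Insert 783: h=6, slots 6,0 occupied → index 1.
Table: [251, 783, 191, ∅, ∅, ∅, 769]

3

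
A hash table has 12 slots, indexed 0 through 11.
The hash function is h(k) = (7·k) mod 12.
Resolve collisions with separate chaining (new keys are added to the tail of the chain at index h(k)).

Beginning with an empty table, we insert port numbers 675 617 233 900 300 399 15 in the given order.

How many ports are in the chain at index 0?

Insert 675: h=9, bucket 9 empty → new chain.
Insert 617: h=11, bucket 11 empty → new chain.
Insert 233: h=11, bucket 11 nonempty → append to chain.
Insert 900: h=0, bucket 0 empty → new chain.
Insert 300: h=0, bucket 0 nonempty → append to chain.
Insert 399: h=9, bucket 9 nonempty → append to chain.
Insert 15: h=9, bucket 9 nonempty → append to chain.
Final buckets:
0: 900 -> 300
1: ∅
2: ∅
3: ∅
4: ∅
5: ∅
6: ∅
7: ∅
8: ∅
9: 675 -> 399 -> 15
10: ∅
11: 617 -> 233

2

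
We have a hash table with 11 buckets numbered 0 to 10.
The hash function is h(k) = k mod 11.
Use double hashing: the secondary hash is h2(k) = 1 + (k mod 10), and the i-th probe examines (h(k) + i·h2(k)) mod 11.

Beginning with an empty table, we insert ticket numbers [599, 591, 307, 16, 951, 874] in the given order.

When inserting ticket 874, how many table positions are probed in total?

599: h=5 → slot 5
591: h=8 → slot 8
307: h=10 → slot 10
16: h=5, h2=7, probe 5,1 → slot 1
951: h=5, h2=2, probe 5,7 → slot 7
874: h=5, h2=5, probe 5,10,4 → slot 4
Table: [-, 16, -, -, 874, 599, -, 951, 591, -, 307]

3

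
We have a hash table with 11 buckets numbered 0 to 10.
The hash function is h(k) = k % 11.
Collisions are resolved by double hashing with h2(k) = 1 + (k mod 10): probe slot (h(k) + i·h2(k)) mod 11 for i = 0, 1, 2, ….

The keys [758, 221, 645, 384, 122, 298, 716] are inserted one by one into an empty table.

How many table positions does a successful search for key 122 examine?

Insert 758: h=10, slot 10 empty → index 10.
Insert 221: h=1, slot 1 empty → index 1.
Insert 645: h=7, slot 7 empty → index 7.
Insert 384: h=10, h2=5, slot 10 occupied → index 4.
Insert 122: h=1, h2=3, slots 1,4,7,10 occupied → index 2.
Insert 298: h=1, h2=9, slots 1,10 occupied → index 8.
Insert 716: h=1, h2=7, slots 1,8,4 occupied → index 0.
Table: [716, 221, 122, _, 384, _, _, 645, 298, _, 758]
Lookup 122: h=1, h2=3, probe 1,4,7,10,2 → found at 2.

5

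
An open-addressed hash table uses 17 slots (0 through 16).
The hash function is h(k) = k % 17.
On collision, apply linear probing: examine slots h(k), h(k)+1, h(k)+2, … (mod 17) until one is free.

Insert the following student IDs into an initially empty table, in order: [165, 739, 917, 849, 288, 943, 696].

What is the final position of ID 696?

165: h=12 => slot 12
739: h=8 => slot 8
917: h=16 => slot 16
849: h=16, probe 16,0 => slot 0
288: h=16, probe 16,0,1 => slot 1
943: h=8, probe 8,9 => slot 9
696: h=16, probe 16,0,1,2 => slot 2
Table: [849, 288, 696, ., ., ., ., ., 739, 943, ., ., 165, ., ., ., 917]

2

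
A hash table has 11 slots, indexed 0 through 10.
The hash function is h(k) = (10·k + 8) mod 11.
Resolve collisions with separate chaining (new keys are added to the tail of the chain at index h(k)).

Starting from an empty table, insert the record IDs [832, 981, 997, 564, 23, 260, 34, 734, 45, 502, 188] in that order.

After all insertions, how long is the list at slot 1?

832 -> bucket 1
981 -> bucket 6
997 -> bucket 1 (collision)
564 -> bucket 5
23 -> bucket 7
260 -> bucket 1 (collision)
34 -> bucket 7 (collision)
734 -> bucket 0
45 -> bucket 7 (collision)
502 -> bucket 1 (collision)
188 -> bucket 7 (collision)
Final buckets:
0: 734
1: 832 -> 997 -> 260 -> 502
2: -
3: -
4: -
5: 564
6: 981
7: 23 -> 34 -> 45 -> 188
8: -
9: -
10: -

4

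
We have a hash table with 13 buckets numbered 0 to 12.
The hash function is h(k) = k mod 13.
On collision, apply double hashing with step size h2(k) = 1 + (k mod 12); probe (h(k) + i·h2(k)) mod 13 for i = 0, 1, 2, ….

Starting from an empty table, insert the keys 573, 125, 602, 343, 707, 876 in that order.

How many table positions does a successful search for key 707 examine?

573 hashes to 1; slot 1 is free → place at 1.
125 hashes to 8; slot 8 is free → place at 8.
602 hashes to 4; slot 4 is free → place at 4.
343 hashes to 5; slot 5 is free → place at 5.
707 hashes to 5, h2=12; 5,4 taken → place at 3.
876 hashes to 5, h2=1; 5 taken → place at 6.
Table: [—, 573, —, 707, 602, 343, 876, —, 125, —, —, —, —]
Lookup 707: h=5, h2=12, probe 5,4,3 → found at 3.

3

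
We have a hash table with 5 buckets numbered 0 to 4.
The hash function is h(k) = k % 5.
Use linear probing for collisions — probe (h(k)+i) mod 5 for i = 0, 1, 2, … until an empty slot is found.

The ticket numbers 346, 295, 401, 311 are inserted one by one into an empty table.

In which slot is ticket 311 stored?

346 hashes to 1; slot 1 is free → place at 1.
295 hashes to 0; slot 0 is free → place at 0.
401 hashes to 1; 1 taken → place at 2.
311 hashes to 1; 1,2 taken → place at 3.
Table: [295, 346, 401, 311, —]

3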